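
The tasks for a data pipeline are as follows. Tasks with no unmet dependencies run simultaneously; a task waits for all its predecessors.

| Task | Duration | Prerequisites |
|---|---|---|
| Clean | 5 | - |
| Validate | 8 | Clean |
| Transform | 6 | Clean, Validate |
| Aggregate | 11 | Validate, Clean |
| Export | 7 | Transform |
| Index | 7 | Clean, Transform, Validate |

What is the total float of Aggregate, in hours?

2

Critical path: Clean→Validate→Transform→Export = 5+8+6+7 = 26, so the finish is 26 hours.
Longest path through Aggregate: 24 hours (earliest finish 24, latest finish 26).
Slack of Aggregate = 15 − 13 = 2 hours.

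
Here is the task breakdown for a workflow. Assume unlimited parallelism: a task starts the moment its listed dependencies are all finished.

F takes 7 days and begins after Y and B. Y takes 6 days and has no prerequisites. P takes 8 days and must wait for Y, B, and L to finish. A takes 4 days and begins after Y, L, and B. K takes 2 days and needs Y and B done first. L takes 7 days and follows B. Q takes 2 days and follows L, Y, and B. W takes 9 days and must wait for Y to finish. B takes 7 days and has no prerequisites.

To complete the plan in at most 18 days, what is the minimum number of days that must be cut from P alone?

4

Current finish: 22 days; target: 18.
P is on every critical path, so each day cut from P cuts the finish by one (this holds down to a finish of 18).
Need 22 − 18 = 4 days off P → P becomes 4 days, finish becomes 18.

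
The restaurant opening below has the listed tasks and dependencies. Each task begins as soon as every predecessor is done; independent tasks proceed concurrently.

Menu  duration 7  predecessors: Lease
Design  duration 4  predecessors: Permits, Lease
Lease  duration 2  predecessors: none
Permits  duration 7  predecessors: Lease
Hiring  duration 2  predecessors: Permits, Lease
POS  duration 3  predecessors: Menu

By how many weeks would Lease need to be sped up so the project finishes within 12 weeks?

1

Current finish: 13 weeks; target: 12.
Lease is on every critical path, so each week cut from Lease cuts the finish by one (this holds down to a finish of 12).
Need 13 − 12 = 1 week off Lease → Lease becomes 1 week, finish becomes 12.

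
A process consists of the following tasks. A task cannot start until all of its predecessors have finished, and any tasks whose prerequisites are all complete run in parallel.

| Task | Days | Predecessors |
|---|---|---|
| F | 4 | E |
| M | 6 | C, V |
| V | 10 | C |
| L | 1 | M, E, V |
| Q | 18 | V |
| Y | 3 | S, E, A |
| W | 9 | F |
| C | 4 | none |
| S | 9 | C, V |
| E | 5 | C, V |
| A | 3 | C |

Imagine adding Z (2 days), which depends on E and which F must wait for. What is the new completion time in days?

34

Originally the process takes 32 days.
With Z inserted, F now waits for max(E, Z).
New critical path: C→V→E→Z→F→W = 4+10+5+2+4+9 = 34 ⇒ 34 days.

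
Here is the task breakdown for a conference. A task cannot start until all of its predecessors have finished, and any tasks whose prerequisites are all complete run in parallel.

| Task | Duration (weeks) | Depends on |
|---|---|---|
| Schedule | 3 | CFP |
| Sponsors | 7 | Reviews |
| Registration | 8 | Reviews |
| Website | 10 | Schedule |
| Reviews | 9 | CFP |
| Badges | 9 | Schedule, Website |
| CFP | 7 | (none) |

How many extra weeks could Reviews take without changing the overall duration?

5

Critical path: CFP→Schedule→Website→Badges = 7+3+10+9 = 29, so the finish is 29 weeks.
The longest chain containing Reviews totals 24 weeks.
Float = 29 − 24 = 5.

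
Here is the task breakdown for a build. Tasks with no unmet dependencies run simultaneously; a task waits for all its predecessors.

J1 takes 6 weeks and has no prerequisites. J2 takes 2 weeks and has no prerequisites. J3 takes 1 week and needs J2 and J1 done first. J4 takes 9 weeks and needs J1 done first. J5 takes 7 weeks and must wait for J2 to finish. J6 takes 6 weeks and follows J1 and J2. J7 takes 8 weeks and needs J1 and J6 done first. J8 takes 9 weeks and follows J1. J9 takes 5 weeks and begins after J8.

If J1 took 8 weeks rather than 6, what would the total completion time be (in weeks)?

Critical path before the change: J1→J6→J7 = 6+6+8 = 20 giving 20 weeks.
J1 is on the critical path; changing it to 8 makes that path 22 weeks.
The critical path is still J1→J6→J7; finish is now 22 weeks.

22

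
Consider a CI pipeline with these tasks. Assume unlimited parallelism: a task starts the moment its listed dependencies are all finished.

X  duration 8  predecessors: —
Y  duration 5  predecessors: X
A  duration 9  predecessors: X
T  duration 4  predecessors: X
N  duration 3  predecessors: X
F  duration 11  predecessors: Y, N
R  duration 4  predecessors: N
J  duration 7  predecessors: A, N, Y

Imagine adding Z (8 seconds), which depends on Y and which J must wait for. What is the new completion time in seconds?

28

Originally the schedule takes 24 seconds.
With Z inserted, J now waits for max(A, N, Y, Z).
New critical path: X→Y→Z→J = 8+5+8+7 = 28 ⇒ 28 seconds.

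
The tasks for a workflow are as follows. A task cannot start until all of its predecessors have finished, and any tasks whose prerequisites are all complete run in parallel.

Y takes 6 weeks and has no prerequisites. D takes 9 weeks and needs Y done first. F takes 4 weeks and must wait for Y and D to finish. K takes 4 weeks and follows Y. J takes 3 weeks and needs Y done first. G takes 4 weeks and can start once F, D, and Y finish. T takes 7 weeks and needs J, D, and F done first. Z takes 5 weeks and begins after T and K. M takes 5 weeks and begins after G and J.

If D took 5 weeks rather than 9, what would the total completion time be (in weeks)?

Baseline: Y→D→F→T→Z = 6+9+4+7+5 = 31 → 31 weeks.
Since D is critical, the -4 change carries straight to that chain (now 27 weeks).
No other chain overtakes it, so the finish is 27 weeks.

27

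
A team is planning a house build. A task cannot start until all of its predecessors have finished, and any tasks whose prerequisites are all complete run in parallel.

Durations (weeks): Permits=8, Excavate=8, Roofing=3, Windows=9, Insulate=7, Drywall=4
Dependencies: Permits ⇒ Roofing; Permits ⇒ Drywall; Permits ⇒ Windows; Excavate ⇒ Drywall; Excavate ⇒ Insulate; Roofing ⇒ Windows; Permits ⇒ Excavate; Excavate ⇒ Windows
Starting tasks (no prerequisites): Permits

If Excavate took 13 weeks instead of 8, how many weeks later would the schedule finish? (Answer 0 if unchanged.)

5

Critical path before the change: Permits→Excavate→Windows = 8+8+9 = 25 giving 25 weeks.
Excavate is on the critical path; changing it to 13 makes that path 30 weeks.
That remains the longest chain; total 30 weeks.
Change in finish: 30 − 25 = +5 weeks.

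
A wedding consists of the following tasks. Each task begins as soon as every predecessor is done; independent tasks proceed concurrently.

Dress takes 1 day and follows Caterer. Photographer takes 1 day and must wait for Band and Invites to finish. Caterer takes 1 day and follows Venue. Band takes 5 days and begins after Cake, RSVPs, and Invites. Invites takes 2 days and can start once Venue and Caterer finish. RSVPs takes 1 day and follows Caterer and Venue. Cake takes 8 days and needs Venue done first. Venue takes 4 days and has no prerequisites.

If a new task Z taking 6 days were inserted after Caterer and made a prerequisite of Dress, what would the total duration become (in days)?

18

Originally the job takes 18 days.
With Z inserted, Dress now waits for max(Caterer, Z).
New critical path: Venue→Cake→Band→Photographer = 4+8+5+1 = 18 ⇒ 18 days.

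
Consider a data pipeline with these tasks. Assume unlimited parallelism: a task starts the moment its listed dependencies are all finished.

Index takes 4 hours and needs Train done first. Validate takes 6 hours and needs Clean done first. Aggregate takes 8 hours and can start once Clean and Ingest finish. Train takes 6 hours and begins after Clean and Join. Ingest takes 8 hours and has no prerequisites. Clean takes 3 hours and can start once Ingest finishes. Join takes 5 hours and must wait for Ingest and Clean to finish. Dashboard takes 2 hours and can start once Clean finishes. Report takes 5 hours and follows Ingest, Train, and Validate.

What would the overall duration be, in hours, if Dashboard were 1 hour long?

27

As given, the longest chain is Ingest→Clean→Join→Train→Report = 8+3+5+6+5 = 27, so the finish is 27 hours.
The longest path through Dashboard is only 13 hours, so Dashboard has float 14.
No other chain overtakes it, so the finish is 27 hours.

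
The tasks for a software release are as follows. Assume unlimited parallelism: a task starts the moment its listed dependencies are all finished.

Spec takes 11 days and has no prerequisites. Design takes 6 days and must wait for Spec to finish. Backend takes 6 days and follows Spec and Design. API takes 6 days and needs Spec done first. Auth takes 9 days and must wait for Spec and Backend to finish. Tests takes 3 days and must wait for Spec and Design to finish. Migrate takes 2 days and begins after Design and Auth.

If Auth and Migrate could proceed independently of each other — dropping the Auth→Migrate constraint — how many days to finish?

32

Before: longest chain Spec→Design→Backend→Auth→Migrate = 11+6+6+9+2 = 34, finish 34.
Without Auth→Migrate, Migrate's earliest start moves from 32 to 17.
New critical path: Spec→Design→Backend→Auth = 11+6+6+9 = 32 ⇒ 32 days.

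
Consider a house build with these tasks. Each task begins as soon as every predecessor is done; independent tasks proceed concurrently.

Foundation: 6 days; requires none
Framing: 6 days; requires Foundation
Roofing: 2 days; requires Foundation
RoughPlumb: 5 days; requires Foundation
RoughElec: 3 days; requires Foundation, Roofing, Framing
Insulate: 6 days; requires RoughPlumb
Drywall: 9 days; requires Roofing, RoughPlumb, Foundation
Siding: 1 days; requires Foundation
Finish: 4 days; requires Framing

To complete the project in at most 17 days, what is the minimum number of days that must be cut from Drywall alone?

3

Current finish: 20 days; target: 17.
Drywall is on every critical path, so each day cut from Drywall cuts the finish by one (this holds down to a finish of 17).
Need 20 − 17 = 3 days off Drywall → Drywall becomes 6 days, finish becomes 17.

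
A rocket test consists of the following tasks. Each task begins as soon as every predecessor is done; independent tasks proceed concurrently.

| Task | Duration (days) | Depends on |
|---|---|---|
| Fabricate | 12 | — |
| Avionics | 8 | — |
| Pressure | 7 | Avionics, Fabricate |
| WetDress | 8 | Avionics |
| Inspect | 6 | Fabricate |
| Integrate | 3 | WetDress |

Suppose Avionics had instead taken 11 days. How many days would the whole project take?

22

Actual critical path: Avionics→WetDress→Integrate = 8+8+3 = 19 ⇒ 19 days.
Since Avionics is critical, the +3 change carries straight to that chain (now 22 days).
No other chain overtakes it, so the finish is 22 days.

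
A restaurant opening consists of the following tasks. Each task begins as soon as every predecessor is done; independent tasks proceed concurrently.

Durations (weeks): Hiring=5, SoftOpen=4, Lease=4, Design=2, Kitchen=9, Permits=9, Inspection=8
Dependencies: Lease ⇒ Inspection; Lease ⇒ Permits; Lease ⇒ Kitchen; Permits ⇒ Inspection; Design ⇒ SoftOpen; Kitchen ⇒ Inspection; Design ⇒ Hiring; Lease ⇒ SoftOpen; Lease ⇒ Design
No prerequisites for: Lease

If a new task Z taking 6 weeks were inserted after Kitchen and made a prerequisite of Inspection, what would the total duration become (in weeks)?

27

Originally the schedule takes 21 weeks.
With Z inserted, Inspection now waits for max(Lease, Permits, Kitchen, Z).
New critical path: Lease→Kitchen→Z→Inspection = 4+9+6+8 = 27 ⇒ 27 weeks.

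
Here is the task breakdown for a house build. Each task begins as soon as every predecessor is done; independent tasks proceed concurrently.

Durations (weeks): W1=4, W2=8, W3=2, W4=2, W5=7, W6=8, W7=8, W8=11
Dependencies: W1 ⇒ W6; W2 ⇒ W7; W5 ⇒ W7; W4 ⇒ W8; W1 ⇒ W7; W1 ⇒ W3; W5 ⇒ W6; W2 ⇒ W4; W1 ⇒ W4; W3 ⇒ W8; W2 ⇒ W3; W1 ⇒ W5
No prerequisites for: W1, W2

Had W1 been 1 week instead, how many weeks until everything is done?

21

As given, the longest chain is W2→W3→W8 = 8+2+11 = 21, so the finish is 21 weeks.
W1 is off the critical path — its longest chain is 19 weeks, giving 2 of slack.
No other chain overtakes it, so the finish is 21 weeks.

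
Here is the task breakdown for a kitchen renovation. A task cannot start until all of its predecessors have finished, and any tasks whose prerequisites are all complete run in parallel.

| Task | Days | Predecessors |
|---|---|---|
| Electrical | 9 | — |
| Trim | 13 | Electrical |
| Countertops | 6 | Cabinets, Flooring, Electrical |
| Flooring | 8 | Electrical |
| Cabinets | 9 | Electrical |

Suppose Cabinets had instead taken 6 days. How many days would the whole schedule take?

23

As given, the longest chain is Electrical→Cabinets→Countertops = 9+9+6 = 24, so the finish is 24 days.
Cabinets lies on that path, so at 6 days the path becomes 21 days.
The binding chain switches to Electrical→Flooring→Countertops = 9+8+6 = 23; finish 23 days.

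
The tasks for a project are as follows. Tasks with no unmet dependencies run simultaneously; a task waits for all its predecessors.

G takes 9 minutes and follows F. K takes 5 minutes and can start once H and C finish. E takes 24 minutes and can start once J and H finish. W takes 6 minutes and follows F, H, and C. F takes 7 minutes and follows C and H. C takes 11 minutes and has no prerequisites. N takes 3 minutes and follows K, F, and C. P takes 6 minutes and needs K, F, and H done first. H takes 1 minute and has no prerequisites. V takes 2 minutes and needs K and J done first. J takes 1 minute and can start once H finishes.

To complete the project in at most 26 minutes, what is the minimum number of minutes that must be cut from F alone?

1

Current finish: 27 minutes; target: 26.
F is on every critical path, so each minute cut from F cuts the finish by one (this holds down to a finish of 26).
Need 27 − 26 = 1 minute off F → F becomes 6 minutes, finish becomes 26.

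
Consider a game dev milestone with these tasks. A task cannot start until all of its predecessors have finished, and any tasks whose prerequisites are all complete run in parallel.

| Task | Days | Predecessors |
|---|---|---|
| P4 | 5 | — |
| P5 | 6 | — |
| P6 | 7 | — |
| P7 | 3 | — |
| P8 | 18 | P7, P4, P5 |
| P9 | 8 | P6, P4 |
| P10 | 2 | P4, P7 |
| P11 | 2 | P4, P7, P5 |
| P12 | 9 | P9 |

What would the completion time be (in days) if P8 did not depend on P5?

With the dependency in place, P5→P8 = 6+18 = 24 sets the finish at 24 days.
Without P5→P8, P8's earliest start moves from 6 to 5.
After: P6→P9→P12 = 7+8+9 = 24 → 24 days.

24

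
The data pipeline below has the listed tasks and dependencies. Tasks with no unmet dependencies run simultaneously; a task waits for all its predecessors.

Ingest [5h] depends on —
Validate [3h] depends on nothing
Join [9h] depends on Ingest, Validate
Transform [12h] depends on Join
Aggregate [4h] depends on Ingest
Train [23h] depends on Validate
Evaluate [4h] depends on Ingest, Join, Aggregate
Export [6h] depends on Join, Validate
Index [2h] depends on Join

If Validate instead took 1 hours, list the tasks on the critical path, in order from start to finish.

As given, the longest chain is Validate→Train = 3+23 = 26, so the finish is 26 hours.
Since Validate is critical, the -2 change carries straight to that chain (now 24 hours).
The binding chain switches to Ingest→Join→Transform = 5+9+12 = 26; finish 26 hours.

Ingest, Join, Transform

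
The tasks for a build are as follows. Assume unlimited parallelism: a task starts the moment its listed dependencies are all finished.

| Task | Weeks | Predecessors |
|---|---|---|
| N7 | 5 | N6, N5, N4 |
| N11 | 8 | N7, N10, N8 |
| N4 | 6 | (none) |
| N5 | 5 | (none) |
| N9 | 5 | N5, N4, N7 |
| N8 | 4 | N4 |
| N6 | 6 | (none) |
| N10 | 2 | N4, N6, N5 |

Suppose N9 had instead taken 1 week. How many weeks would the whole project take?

Critical path before the change: N4→N7→N11 = 6+5+8 = 19 giving 19 weeks.
N9 has 3 weeks of float (longest path through it is 16).
That remains the longest chain; total 19 weeks.

19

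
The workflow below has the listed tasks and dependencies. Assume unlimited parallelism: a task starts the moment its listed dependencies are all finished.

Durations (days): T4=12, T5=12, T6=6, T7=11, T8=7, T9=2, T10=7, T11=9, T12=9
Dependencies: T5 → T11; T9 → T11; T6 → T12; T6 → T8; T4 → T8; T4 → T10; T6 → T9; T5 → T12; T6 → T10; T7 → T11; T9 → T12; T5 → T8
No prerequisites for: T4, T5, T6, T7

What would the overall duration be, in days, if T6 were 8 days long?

Actual critical path: T5→T11 = 12+9 = 21 ⇒ 21 days.
The longest path through T6 is only 17 days, so T6 has float 4.
The critical path is still T5→T11; finish is now 21 days.

21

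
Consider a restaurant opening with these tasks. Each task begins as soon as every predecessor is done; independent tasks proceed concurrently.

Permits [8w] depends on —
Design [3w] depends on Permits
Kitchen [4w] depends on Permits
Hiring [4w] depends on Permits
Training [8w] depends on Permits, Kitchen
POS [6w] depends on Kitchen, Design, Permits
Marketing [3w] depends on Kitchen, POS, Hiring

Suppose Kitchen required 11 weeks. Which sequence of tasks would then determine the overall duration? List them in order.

The binding path is Permits→Kitchen→POS→Marketing = 8+4+6+3 = 21; finish at 21 weeks.
Kitchen lies on that path, so at 11 weeks the path becomes 28 weeks.
No other chain overtakes it, so the finish is 28 weeks.

Permits, Kitchen, POS, Marketing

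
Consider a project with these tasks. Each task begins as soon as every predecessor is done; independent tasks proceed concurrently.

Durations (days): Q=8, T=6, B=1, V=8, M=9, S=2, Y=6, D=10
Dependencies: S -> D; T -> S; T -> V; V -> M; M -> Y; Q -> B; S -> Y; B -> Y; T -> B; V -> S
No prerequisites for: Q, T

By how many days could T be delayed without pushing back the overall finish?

0

Critical path: T→V→M→Y = 6+8+9+6 = 29, so the finish is 29 days.
Longest path through T: 29 days (earliest finish 6, latest finish 6).
Slack of T = 0 − 0 = 0 days.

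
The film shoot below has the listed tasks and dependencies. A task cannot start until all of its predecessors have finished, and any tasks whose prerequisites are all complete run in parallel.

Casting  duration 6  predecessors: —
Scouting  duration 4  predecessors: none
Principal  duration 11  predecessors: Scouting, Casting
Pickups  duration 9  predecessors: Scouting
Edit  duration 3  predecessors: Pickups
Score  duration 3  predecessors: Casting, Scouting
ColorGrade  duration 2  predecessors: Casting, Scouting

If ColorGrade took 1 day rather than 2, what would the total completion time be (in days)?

17

Baseline: Casting→Principal = 6+11 = 17 → 17 days.
The longest path through ColorGrade is only 8 days, so ColorGrade has float 9.
That remains the longest chain; total 17 days.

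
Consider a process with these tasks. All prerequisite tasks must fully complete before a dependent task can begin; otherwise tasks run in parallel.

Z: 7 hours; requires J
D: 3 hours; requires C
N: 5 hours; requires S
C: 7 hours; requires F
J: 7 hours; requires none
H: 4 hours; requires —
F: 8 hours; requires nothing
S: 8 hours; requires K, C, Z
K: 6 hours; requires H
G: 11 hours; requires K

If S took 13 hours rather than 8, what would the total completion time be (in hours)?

As given, the longest chain is F→C→S→N = 8+7+8+5 = 28, so the finish is 28 hours.
S lies on that path, so at 13 hours the path becomes 33 hours.
That remains the longest chain; total 33 hours.

33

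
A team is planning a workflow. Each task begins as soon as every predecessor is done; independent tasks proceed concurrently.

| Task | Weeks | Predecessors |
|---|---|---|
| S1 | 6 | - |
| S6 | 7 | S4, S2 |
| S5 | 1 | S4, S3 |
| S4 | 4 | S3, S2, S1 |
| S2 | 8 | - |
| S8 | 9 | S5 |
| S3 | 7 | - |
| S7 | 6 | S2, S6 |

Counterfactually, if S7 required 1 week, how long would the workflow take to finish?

22

Baseline: S2→S4→S6→S7 = 8+4+7+6 = 25 → 25 weeks.
S7 lies on that path, so at 1 week the path becomes 20 weeks.
Now S2→S4→S5→S8 = 8+4+1+9 = 22 is longest, so the finish becomes 22 weeks.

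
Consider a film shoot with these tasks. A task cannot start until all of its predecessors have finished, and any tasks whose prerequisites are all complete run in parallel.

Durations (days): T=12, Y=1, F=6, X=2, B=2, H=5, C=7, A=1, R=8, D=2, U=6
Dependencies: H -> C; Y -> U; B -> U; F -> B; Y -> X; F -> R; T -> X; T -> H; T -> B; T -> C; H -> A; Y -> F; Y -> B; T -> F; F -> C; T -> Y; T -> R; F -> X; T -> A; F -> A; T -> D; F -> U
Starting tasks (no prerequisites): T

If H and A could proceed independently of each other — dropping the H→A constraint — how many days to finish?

Original critical path: T→Y→F→B→U = 12+1+6+2+6 = 27 ⇒ 27 days.
Dropping H→A doesn't change A's earliest start (19); another predecessor still binds.
The longest chain is now T→Y→F→B→U = 12+1+6+2+6 = 27, so the schedule takes 27 days.

27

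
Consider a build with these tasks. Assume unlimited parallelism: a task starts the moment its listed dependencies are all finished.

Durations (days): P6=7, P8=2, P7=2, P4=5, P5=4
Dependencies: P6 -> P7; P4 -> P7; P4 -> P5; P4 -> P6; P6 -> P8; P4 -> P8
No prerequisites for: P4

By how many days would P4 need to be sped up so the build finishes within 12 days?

Current finish: 14 days; target: 12.
P4 is on every critical path, so each day cut from P4 cuts the finish by one (this holds down to a finish of 10).
Need 14 − 12 = 2 days off P4 → P4 becomes 3 days, finish becomes 12.

2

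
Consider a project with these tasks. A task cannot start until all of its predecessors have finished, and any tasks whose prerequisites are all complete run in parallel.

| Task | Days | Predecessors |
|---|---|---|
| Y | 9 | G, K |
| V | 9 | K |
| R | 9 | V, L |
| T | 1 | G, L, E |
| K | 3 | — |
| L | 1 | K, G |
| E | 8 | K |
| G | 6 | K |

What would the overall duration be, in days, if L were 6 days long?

Critical path before the change: K→V→R = 3+9+9 = 21 giving 21 days.
The longest path through L is only 19 days, so L has float 2.
New critical path: K→G→L→R = 3+6+6+9 = 24 ⇒ 24 days.

24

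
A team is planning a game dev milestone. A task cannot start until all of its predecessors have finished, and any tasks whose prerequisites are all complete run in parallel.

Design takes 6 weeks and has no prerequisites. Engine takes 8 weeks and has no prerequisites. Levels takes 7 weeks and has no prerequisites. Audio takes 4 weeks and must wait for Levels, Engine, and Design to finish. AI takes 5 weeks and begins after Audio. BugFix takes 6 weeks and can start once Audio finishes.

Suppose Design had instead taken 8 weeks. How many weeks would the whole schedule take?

18

The binding path is Engine→Audio→BugFix = 8+4+6 = 18; finish at 18 weeks.
The longest path through Design is only 16 weeks, so Design has float 2.
Now Design→Audio→BugFix = 8+4+6 = 18 is longest, so the finish becomes 18 weeks.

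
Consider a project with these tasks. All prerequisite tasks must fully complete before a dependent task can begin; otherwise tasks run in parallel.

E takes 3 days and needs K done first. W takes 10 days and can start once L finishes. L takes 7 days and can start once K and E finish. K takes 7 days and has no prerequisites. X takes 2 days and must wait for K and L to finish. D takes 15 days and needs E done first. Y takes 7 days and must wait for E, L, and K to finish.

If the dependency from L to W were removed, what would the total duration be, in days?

Original critical path: K→E→L→W = 7+3+7+10 = 27 ⇒ 27 days.
Without L→W, W's earliest start moves from 17 to 0.
After: K→E→D = 7+3+15 = 25 → 25 days.

25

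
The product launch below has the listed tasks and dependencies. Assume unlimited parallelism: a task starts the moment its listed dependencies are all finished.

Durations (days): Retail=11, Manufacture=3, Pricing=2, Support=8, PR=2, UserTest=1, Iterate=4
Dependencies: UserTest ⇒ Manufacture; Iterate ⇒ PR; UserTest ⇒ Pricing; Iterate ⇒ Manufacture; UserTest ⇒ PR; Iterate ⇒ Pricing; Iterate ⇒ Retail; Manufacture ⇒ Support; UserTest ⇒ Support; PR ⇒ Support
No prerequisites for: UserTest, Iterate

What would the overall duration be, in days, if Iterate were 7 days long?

Critical path before the change: Iterate→Manufacture→Support = 4+3+8 = 15 giving 15 days.
Iterate is on the critical path; changing it to 7 makes that path 18 days.
That remains the longest chain; total 18 days.

18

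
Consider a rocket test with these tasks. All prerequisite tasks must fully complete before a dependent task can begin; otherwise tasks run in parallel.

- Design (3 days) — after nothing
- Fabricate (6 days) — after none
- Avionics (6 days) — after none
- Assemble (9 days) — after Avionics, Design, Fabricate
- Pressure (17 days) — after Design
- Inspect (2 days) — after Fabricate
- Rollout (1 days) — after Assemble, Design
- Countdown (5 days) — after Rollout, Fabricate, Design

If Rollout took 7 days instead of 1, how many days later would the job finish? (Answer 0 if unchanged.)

Baseline: Fabricate→Assemble→Rollout→Countdown = 6+9+1+5 = 21 → 21 days.
Rollout is on the critical path; changing it to 7 makes that path 27 days.
That remains the longest chain; total 27 days.
Change in finish: 27 − 21 = +6 days.

6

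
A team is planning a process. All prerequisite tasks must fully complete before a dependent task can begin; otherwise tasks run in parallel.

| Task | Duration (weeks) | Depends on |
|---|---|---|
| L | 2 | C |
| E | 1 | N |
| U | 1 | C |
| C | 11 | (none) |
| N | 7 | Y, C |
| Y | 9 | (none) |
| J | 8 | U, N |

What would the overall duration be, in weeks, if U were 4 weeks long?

26

Baseline: C→N→J = 11+7+8 = 26 → 26 weeks.
U has 6 weeks of float (longest path through it is 20).
No other chain overtakes it, so the finish is 26 weeks.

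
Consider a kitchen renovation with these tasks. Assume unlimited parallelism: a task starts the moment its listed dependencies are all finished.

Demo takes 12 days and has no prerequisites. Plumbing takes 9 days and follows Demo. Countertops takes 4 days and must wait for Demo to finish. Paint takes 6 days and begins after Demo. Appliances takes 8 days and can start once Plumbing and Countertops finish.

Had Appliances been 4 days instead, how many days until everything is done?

25

As given, the longest chain is Demo→Plumbing→Appliances = 12+9+8 = 29, so the finish is 29 days.
Appliances lies on that path, so at 4 days the path becomes 25 days.
The critical path is still Demo→Plumbing→Appliances; finish is now 25 days.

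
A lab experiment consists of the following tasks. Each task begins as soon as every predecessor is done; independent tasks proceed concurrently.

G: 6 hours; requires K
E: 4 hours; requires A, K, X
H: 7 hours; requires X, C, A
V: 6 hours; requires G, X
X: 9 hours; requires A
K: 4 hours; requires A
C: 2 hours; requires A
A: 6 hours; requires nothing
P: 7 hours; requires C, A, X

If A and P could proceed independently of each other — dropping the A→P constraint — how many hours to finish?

22

Before: longest chain A→K→G→V = 6+4+6+6 = 22, finish 22.
Dropping A→P doesn't change P's earliest start (15); another predecessor still binds.
New critical path: A→K→G→V = 6+4+6+6 = 22 ⇒ 22 hours.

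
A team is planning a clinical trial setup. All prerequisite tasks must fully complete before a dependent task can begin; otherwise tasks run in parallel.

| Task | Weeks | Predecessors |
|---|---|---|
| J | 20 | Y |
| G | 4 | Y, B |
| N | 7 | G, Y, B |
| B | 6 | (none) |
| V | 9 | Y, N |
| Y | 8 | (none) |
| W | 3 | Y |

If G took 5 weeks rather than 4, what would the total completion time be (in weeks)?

29

The binding path is Y→G→N→V = 8+4+7+9 = 28; finish at 28 weeks.
Since G is critical, the +1 change carries straight to that chain (now 29 weeks).
No other chain overtakes it, so the finish is 29 weeks.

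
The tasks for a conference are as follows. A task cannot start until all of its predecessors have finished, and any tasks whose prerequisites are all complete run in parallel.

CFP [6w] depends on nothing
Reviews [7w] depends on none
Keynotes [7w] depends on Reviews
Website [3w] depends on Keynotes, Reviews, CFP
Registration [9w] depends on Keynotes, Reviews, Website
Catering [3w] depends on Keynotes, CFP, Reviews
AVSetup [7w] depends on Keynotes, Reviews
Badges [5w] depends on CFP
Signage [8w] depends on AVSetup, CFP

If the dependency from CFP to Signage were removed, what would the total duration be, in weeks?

29

With the dependency in place, Reviews→Keynotes→AVSetup→Signage = 7+7+7+8 = 29 sets the finish at 29 weeks.
Dropping CFP→Signage doesn't change Signage's earliest start (21); another predecessor still binds.
The longest chain is now Reviews→Keynotes→AVSetup→Signage = 7+7+7+8 = 29, so the conference takes 29 weeks.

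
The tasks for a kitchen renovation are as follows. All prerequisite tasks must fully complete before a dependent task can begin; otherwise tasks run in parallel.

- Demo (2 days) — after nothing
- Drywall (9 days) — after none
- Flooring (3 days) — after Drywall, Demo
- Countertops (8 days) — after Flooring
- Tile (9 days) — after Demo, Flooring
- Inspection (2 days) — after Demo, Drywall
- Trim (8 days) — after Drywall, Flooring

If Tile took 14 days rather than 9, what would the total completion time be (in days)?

26

Actual critical path: Drywall→Flooring→Tile = 9+3+9 = 21 ⇒ 21 days.
Tile is on the critical path; changing it to 14 makes that path 26 days.
That remains the longest chain; total 26 days.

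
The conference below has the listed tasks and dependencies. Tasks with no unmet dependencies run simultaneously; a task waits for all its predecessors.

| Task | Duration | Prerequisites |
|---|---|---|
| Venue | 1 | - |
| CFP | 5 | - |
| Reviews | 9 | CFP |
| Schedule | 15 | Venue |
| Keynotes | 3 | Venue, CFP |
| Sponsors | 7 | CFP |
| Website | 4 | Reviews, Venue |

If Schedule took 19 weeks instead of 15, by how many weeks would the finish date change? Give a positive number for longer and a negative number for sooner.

Actual critical path: CFP→Reviews→Website = 5+9+4 = 18 ⇒ 18 weeks.
The longest path through Schedule is only 16 weeks, so Schedule has float 2.
New critical path: Venue→Schedule = 1+19 = 20 ⇒ 20 weeks.
Change in finish: 20 − 18 = +2 weeks.

2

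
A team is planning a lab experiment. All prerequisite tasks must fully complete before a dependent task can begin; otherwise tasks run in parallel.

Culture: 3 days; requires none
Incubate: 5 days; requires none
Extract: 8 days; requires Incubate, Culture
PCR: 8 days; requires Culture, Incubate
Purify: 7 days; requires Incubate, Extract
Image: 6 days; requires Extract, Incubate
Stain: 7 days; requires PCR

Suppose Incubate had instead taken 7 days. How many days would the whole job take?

Critical path before the change: Incubate→Extract→Purify = 5+8+7 = 20 giving 20 days.
Since Incubate is critical, the +2 change carries straight to that chain (now 22 days).
No other chain overtakes it, so the finish is 22 days.

22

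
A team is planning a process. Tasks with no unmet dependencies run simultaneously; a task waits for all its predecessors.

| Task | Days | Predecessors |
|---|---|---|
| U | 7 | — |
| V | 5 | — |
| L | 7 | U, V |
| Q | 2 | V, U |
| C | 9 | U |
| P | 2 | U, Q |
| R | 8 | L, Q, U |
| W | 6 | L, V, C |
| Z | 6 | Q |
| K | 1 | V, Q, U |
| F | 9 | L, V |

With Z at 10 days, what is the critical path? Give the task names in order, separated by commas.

U, L, F

The binding path is U→L→F = 7+7+9 = 23; finish at 23 days.
Z is off the critical path — its longest chain is 15 days, giving 8 of slack.
That remains the longest chain; total 23 days.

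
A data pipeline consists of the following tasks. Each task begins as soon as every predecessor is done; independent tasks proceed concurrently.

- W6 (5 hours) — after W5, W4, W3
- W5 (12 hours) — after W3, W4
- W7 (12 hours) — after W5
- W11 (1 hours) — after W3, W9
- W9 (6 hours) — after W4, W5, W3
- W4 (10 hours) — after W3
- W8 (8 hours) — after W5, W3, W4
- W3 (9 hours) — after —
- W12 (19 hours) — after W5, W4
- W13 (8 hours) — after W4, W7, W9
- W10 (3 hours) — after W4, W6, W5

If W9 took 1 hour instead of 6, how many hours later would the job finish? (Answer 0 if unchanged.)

Baseline: W3→W4→W5→W7→W13 = 9+10+12+12+8 = 51 → 51 hours.
W9 is off the critical path — its longest chain is 45 hours, giving 6 of slack.
No other chain overtakes it, so the finish is 51 hours.
Change in finish: 51 − 51 = +0 hours.

0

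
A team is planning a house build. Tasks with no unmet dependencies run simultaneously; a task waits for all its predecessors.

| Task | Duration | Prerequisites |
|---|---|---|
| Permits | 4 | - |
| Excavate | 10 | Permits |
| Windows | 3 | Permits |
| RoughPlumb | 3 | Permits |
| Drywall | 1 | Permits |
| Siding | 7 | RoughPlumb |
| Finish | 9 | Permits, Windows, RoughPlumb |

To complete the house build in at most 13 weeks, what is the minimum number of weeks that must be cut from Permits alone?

Current finish: 16 weeks; target: 13.
Permits is on every critical path, so each week cut from Permits cuts the finish by one (this holds down to a finish of 13).
Need 16 − 13 = 3 weeks off Permits → Permits becomes 1 week, finish becomes 13.

3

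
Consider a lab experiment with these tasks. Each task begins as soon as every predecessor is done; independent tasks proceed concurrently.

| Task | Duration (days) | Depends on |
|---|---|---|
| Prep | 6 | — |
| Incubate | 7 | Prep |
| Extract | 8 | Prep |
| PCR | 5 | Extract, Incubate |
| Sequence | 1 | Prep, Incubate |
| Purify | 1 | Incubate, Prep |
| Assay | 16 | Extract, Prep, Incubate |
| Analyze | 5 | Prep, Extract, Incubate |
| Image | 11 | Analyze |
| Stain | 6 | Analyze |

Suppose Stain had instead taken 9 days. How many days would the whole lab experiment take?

30

As given, the longest chain is Prep→Extract→Assay = 6+8+16 = 30, so the finish is 30 days.
The longest path through Stain is only 25 days, so Stain has float 5.
No other chain overtakes it, so the finish is 30 days.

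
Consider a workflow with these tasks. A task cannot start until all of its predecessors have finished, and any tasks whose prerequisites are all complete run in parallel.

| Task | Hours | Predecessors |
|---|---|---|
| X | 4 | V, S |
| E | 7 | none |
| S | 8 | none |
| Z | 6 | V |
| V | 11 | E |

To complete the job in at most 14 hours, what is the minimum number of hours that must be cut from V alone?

Current finish: 24 hours; target: 14.
V is on every critical path, so each hour cut from V cuts the finish by one (this holds down to a finish of 14).
Need 24 − 14 = 10 hours off V → V becomes 1 hour, finish becomes 14.

10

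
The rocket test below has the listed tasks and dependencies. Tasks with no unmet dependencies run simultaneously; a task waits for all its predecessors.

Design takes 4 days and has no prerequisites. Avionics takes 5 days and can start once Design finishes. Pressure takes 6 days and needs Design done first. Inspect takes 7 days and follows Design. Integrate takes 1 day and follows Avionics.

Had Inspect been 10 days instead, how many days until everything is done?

The binding path is Design→Inspect = 4+7 = 11; finish at 11 days.
Inspect lies on that path, so at 10 days the path becomes 14 days.
The critical path is still Design→Inspect; finish is now 14 days.

14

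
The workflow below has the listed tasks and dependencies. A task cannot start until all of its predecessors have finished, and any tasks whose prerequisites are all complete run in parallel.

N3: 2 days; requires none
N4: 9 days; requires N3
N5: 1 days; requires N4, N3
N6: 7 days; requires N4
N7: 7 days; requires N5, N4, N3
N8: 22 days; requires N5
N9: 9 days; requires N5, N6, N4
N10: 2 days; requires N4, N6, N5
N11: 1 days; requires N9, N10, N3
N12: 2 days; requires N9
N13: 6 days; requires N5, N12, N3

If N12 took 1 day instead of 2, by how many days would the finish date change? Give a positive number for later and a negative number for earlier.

-1

As given, the longest chain is N3→N4→N6→N9→N12→N13 = 2+9+7+9+2+6 = 35, so the finish is 35 days.
Since N12 is critical, the -1 change carries straight to that chain (now 34 days).
Now N3→N4→N5→N8 = 2+9+1+22 = 34 is longest, so the finish becomes 34 days.
Change in finish: 34 − 35 = -1 days.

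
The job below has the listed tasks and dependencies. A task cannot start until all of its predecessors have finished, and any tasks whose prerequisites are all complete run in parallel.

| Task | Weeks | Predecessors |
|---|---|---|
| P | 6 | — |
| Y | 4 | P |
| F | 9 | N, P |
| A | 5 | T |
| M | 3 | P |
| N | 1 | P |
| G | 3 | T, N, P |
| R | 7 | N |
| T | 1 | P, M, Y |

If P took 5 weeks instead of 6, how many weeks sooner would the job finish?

Critical path before the change: P→Y→T→A = 6+4+1+5 = 16 giving 16 weeks.
Since P is critical, the -1 change carries straight to that chain (now 15 weeks).
No other chain overtakes it, so the finish is 15 weeks.
Change in finish: 15 − 16 = -1 weeks.

1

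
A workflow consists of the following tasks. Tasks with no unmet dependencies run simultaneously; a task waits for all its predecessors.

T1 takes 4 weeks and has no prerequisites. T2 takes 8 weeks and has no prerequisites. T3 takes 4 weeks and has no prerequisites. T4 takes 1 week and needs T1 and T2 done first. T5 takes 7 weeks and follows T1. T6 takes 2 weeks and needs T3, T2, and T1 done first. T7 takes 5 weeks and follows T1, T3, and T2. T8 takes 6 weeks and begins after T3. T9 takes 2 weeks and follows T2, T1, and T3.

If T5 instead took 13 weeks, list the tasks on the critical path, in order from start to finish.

T1, T5

Baseline: T2→T7 = 8+5 = 13 → 13 weeks.
The longest path through T5 is only 11 weeks, so T5 has float 2.
New critical path: T1→T5 = 4+13 = 17 ⇒ 17 weeks.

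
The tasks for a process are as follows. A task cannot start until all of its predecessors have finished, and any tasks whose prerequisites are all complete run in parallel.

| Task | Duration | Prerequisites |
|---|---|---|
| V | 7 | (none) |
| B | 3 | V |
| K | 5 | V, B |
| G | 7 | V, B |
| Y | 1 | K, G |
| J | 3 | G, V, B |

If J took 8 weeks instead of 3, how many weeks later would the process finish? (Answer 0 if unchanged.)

As given, the longest chain is V→B→G→J = 7+3+7+3 = 20, so the finish is 20 weeks.
J lies on that path, so at 8 weeks the path becomes 25 weeks.
No other chain overtakes it, so the finish is 25 weeks.
Change in finish: 25 − 20 = +5 weeks.

5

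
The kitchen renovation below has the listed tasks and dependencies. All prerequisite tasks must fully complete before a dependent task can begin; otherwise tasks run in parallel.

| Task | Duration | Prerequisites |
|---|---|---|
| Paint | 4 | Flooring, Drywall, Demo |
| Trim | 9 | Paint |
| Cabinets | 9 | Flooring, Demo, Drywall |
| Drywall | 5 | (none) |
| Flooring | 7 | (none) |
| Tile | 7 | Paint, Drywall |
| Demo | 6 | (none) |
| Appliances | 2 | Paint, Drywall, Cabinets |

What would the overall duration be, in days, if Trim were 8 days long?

19

As given, the longest chain is Flooring→Paint→Trim = 7+4+9 = 20, so the finish is 20 days.
Trim is on the critical path; changing it to 8 makes that path 19 days.
The critical path is still Flooring→Paint→Trim; finish is now 19 days.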